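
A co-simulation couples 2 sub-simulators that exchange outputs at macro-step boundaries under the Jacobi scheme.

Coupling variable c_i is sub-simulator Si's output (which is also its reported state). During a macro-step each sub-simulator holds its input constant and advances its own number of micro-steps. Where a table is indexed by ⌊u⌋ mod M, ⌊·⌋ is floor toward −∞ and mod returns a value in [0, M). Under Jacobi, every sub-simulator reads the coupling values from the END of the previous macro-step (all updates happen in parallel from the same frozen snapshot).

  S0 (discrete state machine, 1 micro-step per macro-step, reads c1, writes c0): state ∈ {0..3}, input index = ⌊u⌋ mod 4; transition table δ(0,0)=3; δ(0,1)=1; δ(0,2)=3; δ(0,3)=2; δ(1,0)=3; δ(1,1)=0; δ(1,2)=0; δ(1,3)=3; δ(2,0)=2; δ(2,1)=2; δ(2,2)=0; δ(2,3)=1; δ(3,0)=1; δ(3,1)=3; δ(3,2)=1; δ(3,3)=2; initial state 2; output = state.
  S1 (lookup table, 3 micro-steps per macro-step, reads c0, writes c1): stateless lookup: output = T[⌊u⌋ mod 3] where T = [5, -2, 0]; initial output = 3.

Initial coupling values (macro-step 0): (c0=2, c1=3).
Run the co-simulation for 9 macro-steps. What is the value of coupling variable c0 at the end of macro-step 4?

c0 at macro-step 4 = 0

macro 1: S0 reads c1=3 → after 1×micro: 1; S1 reads c0=2 → after 3×micro: 0 ⇒ (c0=1, c1=0)
macro 2: S0 reads c1=0 → after 1×micro: 3; S1 reads c0=1 → after 3×micro: -2 ⇒ (c0=3, c1=-2)
macro 3: S0 reads c1=-2 → after 1×micro: 1; S1 reads c0=3 → after 3×micro: 5 ⇒ (c0=1, c1=5)
macro 4: S0 reads c1=5 → after 1×micro: 0; S1 reads c0=1 → after 3×micro: -2 ⇒ (c0=0, c1=-2)
macro 5: S0 reads c1=-2 → after 1×micro: 3; S1 reads c0=0 → after 3×micro: 5 ⇒ (c0=3, c1=5)
macro 6: S0 reads c1=5 → after 1×micro: 3; S1 reads c0=3 → after 3×micro: 5 ⇒ (c0=3, c1=5)
macro 7: S0 reads c1=5 → after 1×micro: 3; S1 reads c0=3 → after 3×micro: 5 ⇒ (c0=3, c1=5)
macro 8: S0 reads c1=5 → after 1×micro: 3; S1 reads c0=3 → after 3×micro: 5 ⇒ (c0=3, c1=5)
macro 9: S0 reads c1=5 → after 1×micro: 3; S1 reads c0=3 → after 3×micro: 5 ⇒ (c0=3, c1=5)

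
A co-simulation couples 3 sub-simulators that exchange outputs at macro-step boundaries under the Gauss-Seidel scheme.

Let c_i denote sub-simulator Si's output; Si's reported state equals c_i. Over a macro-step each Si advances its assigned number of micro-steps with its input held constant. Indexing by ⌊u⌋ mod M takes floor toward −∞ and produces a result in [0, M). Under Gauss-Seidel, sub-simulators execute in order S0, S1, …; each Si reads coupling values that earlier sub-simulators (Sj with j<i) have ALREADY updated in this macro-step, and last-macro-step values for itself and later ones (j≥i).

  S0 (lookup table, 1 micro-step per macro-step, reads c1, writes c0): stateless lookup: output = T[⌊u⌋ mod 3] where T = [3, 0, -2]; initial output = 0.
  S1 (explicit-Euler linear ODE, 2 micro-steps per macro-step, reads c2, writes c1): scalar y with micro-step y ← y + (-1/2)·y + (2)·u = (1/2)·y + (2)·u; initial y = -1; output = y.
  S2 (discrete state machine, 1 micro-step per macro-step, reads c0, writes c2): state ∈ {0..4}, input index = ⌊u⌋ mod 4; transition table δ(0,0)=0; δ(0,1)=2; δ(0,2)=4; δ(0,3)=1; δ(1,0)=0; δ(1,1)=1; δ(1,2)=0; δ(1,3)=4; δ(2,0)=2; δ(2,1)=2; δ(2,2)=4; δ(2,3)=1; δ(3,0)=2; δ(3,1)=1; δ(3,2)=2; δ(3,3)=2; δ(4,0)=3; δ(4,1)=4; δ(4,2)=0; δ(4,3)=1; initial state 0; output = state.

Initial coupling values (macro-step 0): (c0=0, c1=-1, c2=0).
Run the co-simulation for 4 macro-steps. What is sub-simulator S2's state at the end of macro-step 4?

S2 state at macro-step 4 = 0

macro 1: S0 reads c1=-1 → after 1×micro: -2; S1 reads c2=0 → after 2×micro: -1/4; S2 reads c0=-2 → after 1×micro: 4 ⇒ (c0=-2, c1=-1/4, c2=4)
macro 2: S0 reads c1=-1/4 → after 1×micro: -2; S1 reads c2=4 → after 2×micro: 191/16; S2 reads c0=-2 → after 1×micro: 0 ⇒ (c0=-2, c1=191/16, c2=0)
macro 3: S0 reads c1=191/16 → after 1×micro: -2; S1 reads c2=0 → after 2×micro: 191/64; S2 reads c0=-2 → after 1×micro: 4 ⇒ (c0=-2, c1=191/64, c2=4)
macro 4: S0 reads c1=191/64 → after 1×micro: -2; S1 reads c2=4 → after 2×micro: 3263/256; S2 reads c0=-2 → after 1×micro: 0 ⇒ (c0=-2, c1=3263/256, c2=0)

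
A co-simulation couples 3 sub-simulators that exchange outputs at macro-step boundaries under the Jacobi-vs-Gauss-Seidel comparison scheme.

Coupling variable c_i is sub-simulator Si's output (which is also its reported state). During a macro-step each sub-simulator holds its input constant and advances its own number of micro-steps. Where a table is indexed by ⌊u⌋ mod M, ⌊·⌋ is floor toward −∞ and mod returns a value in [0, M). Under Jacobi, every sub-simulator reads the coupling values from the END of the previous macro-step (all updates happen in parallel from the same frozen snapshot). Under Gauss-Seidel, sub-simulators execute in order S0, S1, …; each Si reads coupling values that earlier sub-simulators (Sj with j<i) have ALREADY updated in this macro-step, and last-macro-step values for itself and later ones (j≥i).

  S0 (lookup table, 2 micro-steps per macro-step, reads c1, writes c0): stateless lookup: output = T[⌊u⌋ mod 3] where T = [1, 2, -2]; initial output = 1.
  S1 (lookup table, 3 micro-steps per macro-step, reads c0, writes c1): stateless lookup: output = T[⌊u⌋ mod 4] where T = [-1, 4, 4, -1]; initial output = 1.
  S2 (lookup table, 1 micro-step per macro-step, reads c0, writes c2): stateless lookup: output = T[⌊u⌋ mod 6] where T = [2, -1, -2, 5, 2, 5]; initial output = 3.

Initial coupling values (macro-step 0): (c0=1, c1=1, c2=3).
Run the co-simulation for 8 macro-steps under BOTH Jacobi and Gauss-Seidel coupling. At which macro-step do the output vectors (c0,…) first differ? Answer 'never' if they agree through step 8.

[Jacobi] macro 1: S0 reads c1=1 → after 2×micro: 2; S1 reads c0=1 → after 3×micro: 4; S2 reads c0=1 → after 1×micro: -1 ⇒ (c0=2, c1=4, c2=-1)
[Jacobi] macro 2: S0 reads c1=4 → after 2×micro: 2; S1 reads c0=2 → after 3×micro: 4; S2 reads c0=2 → after 1×micro: -2 ⇒ (c0=2, c1=4, c2=-2)
[Jacobi] macro 3: S0 reads c1=4 → after 2×micro: 2; S1 reads c0=2 → after 3×micro: 4; S2 reads c0=2 → after 1×micro: -2 ⇒ (c0=2, c1=4, c2=-2)
[Jacobi] macro 4: S0 reads c1=4 → after 2×micro: 2; S1 reads c0=2 → after 3×micro: 4; S2 reads c0=2 → after 1×micro: -2 ⇒ (c0=2, c1=4, c2=-2)
[Jacobi] macro 5: S0 reads c1=4 → after 2×micro: 2; S1 reads c0=2 → after 3×micro: 4; S2 reads c0=2 → after 1×micro: -2 ⇒ (c0=2, c1=4, c2=-2)
[Jacobi] macro 6: S0 reads c1=4 → after 2×micro: 2; S1 reads c0=2 → after 3×micro: 4; S2 reads c0=2 → after 1×micro: -2 ⇒ (c0=2, c1=4, c2=-2)
[Jacobi] macro 7: S0 reads c1=4 → after 2×micro: 2; S1 reads c0=2 → after 3×micro: 4; S2 reads c0=2 → after 1×micro: -2 ⇒ (c0=2, c1=4, c2=-2)
[Jacobi] macro 8: S0 reads c1=4 → after 2×micro: 2; S1 reads c0=2 → after 3×micro: 4; S2 reads c0=2 → after 1×micro: -2 ⇒ (c0=2, c1=4, c2=-2)
[Gauss-Seidel] macro 1: S0 reads c1=1 → after 2×micro: 2; S1 reads c0=2 → after 3×micro: 4; S2 reads c0=2 → after 1×micro: -2 ⇒ (c0=2, c1=4, c2=-2)
[Gauss-Seidel] macro 2: S0 reads c1=4 → after 2×micro: 2; S1 reads c0=2 → after 3×micro: 4; S2 reads c0=2 → after 1×micro: -2 ⇒ (c0=2, c1=4, c2=-2)
[Gauss-Seidel] macro 3: S0 reads c1=4 → after 2×micro: 2; S1 reads c0=2 → after 3×micro: 4; S2 reads c0=2 → after 1×micro: -2 ⇒ (c0=2, c1=4, c2=-2)
[Gauss-Seidel] macro 4: S0 reads c1=4 → after 2×micro: 2; S1 reads c0=2 → after 3×micro: 4; S2 reads c0=2 → after 1×micro: -2 ⇒ (c0=2, c1=4, c2=-2)
[Gauss-Seidel] macro 5: S0 reads c1=4 → after 2×micro: 2; S1 reads c0=2 → after 3×micro: 4; S2 reads c0=2 → after 1×micro: -2 ⇒ (c0=2, c1=4, c2=-2)
[Gauss-Seidel] macro 6: S0 reads c1=4 → after 2×micro: 2; S1 reads c0=2 → after 3×micro: 4; S2 reads c0=2 → after 1×micro: -2 ⇒ (c0=2, c1=4, c2=-2)
[Gauss-Seidel] macro 7: S0 reads c1=4 → after 2×micro: 2; S1 reads c0=2 → after 3×micro: 4; S2 reads c0=2 → after 1×micro: -2 ⇒ (c0=2, c1=4, c2=-2)
[Gauss-Seidel] macro 8: S0 reads c1=4 → after 2×micro: 2; S1 reads c0=2 → after 3×micro: 4; S2 reads c0=2 → after 1×micro: -2 ⇒ (c0=2, c1=4, c2=-2)

first divergence at macro-step: 1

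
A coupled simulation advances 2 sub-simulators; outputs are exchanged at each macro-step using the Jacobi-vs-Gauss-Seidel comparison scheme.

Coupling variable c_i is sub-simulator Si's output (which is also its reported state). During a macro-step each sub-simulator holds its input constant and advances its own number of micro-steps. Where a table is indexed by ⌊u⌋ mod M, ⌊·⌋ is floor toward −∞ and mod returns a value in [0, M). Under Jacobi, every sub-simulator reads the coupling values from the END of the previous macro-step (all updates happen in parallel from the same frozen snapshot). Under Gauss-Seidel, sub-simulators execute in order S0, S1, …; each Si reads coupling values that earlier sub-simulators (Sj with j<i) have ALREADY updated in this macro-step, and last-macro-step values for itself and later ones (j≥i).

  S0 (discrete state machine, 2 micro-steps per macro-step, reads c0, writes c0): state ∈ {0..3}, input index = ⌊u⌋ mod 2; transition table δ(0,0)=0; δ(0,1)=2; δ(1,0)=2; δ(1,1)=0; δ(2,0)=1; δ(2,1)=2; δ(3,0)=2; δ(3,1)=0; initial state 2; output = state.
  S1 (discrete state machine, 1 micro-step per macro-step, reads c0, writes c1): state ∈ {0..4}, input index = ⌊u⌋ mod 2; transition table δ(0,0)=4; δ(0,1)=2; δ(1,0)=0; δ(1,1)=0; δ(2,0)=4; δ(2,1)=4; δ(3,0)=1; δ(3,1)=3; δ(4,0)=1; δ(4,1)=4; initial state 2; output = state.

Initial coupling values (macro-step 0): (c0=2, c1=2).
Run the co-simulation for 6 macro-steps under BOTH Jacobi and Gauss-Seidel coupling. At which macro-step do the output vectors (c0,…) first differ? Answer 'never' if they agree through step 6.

first divergence at macro-step: never

[Jacobi] macro 1: S0 reads c0=2 → after 2×micro: 2; S1 reads c0=2 → after 1×micro: 4 ⇒ (c0=2, c1=4)
[Jacobi] macro 2: S0 reads c0=2 → after 2×micro: 2; S1 reads c0=2 → after 1×micro: 1 ⇒ (c0=2, c1=1)
[Jacobi] macro 3: S0 reads c0=2 → after 2×micro: 2; S1 reads c0=2 → after 1×micro: 0 ⇒ (c0=2, c1=0)
[Jacobi] macro 4: S0 reads c0=2 → after 2×micro: 2; S1 reads c0=2 → after 1×micro: 4 ⇒ (c0=2, c1=4)
[Jacobi] macro 5: S0 reads c0=2 → after 2×micro: 2; S1 reads c0=2 → after 1×micro: 1 ⇒ (c0=2, c1=1)
[Jacobi] macro 6: S0 reads c0=2 → after 2×micro: 2; S1 reads c0=2 → after 1×micro: 0 ⇒ (c0=2, c1=0)
[Gauss-Seidel] macro 1: S0 reads c0=2 → after 2×micro: 2; S1 reads c0=2 → after 1×micro: 4 ⇒ (c0=2, c1=4)
[Gauss-Seidel] macro 2: S0 reads c0=2 → after 2×micro: 2; S1 reads c0=2 → after 1×micro: 1 ⇒ (c0=2, c1=1)
[Gauss-Seidel] macro 3: S0 reads c0=2 → after 2×micro: 2; S1 reads c0=2 → after 1×micro: 0 ⇒ (c0=2, c1=0)
[Gauss-Seidel] macro 4: S0 reads c0=2 → after 2×micro: 2; S1 reads c0=2 → after 1×micro: 4 ⇒ (c0=2, c1=4)
[Gauss-Seidel] macro 5: S0 reads c0=2 → after 2×micro: 2; S1 reads c0=2 → after 1×micro: 1 ⇒ (c0=2, c1=1)
[Gauss-Seidel] macro 6: S0 reads c0=2 → after 2×micro: 2; S1 reads c0=2 → after 1×micro: 0 ⇒ (c0=2, c1=0)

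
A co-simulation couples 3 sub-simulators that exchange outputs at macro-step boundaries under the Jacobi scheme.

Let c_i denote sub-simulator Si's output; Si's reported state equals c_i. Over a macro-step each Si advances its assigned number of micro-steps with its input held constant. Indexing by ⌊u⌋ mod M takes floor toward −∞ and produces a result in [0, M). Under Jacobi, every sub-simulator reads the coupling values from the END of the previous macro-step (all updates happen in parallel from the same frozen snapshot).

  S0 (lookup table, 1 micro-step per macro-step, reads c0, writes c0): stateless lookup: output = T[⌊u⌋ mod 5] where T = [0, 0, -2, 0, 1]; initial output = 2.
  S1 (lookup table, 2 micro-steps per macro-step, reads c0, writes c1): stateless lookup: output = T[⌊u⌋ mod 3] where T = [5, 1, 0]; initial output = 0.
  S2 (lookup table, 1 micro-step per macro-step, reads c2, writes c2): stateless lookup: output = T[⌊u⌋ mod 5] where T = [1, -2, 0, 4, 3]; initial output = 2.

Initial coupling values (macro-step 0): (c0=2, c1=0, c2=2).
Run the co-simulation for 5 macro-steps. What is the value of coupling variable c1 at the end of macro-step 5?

c1 at macro-step 5 = 5

macro 1: S0 reads c0=2 → after 1×micro: -2; S1 reads c0=2 → after 2×micro: 0; S2 reads c2=2 → after 1×micro: 0 ⇒ (c0=-2, c1=0, c2=0)
macro 2: S0 reads c0=-2 → after 1×micro: 0; S1 reads c0=-2 → after 2×micro: 1; S2 reads c2=0 → after 1×micro: 1 ⇒ (c0=0, c1=1, c2=1)
macro 3: S0 reads c0=0 → after 1×micro: 0; S1 reads c0=0 → after 2×micro: 5; S2 reads c2=1 → after 1×micro: -2 ⇒ (c0=0, c1=5, c2=-2)
macro 4: S0 reads c0=0 → after 1×micro: 0; S1 reads c0=0 → after 2×micro: 5; S2 reads c2=-2 → after 1×micro: 4 ⇒ (c0=0, c1=5, c2=4)
macro 5: S0 reads c0=0 → after 1×micro: 0; S1 reads c0=0 → after 2×micro: 5; S2 reads c2=4 → after 1×micro: 3 ⇒ (c0=0, c1=5, c2=3)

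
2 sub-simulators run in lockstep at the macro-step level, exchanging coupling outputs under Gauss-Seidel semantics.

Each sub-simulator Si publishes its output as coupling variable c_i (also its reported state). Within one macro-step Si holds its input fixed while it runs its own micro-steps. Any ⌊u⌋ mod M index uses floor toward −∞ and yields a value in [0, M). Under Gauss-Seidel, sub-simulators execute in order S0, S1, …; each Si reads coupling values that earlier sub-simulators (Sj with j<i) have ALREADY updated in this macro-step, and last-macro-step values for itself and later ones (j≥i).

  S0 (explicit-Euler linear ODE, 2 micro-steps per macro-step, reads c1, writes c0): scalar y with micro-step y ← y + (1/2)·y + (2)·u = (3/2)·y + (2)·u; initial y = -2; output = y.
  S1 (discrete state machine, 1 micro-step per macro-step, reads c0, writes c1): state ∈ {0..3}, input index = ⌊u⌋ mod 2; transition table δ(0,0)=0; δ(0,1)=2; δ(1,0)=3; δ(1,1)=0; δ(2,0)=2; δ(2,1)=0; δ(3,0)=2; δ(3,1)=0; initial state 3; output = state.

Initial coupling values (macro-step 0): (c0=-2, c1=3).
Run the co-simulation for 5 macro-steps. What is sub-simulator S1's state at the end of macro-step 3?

macro 1: S0 reads c1=3 → after 2×micro: 21/2; S1 reads c0=21/2 → after 1×micro: 2 ⇒ (c0=21/2, c1=2)
macro 2: S0 reads c1=2 → after 2×micro: 269/8; S1 reads c0=269/8 → after 1×micro: 0 ⇒ (c0=269/8, c1=0)
macro 3: S0 reads c1=0 → after 2×micro: 2421/32; S1 reads c0=2421/32 → after 1×micro: 2 ⇒ (c0=2421/32, c1=2)
macro 4: S0 reads c1=2 → after 2×micro: 23069/128; S1 reads c0=23069/128 → after 1×micro: 2 ⇒ (c0=23069/128, c1=2)
macro 5: S0 reads c1=2 → after 2×micro: 212741/512; S1 reads c0=212741/512 → after 1×micro: 0 ⇒ (c0=212741/512, c1=0)

S1 state at macro-step 3 = 2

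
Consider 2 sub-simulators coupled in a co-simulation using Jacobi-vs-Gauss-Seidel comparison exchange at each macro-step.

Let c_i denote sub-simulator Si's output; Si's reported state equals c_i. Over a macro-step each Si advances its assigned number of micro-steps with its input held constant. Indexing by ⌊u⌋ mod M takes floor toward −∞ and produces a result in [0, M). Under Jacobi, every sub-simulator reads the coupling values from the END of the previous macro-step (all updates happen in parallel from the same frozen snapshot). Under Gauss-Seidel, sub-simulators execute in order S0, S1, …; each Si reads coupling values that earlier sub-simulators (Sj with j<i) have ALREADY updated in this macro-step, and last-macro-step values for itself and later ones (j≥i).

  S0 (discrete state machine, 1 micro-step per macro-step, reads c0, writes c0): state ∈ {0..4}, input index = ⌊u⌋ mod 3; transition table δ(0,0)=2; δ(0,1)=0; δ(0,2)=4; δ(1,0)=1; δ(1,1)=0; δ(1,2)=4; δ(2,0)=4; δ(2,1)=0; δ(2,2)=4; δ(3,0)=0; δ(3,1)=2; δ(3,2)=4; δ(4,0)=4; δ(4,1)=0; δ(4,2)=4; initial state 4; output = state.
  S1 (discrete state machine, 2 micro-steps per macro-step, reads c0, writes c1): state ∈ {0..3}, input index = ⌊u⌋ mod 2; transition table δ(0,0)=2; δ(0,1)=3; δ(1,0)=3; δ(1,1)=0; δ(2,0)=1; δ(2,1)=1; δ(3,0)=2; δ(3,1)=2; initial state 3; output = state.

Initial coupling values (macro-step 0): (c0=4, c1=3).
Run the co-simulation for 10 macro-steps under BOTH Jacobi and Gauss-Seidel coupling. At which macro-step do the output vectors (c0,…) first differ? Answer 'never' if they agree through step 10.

first divergence at macro-step: never

[Jacobi] macro 1: S0 reads c0=4 → after 1×micro: 0; S1 reads c0=4 → after 2×micro: 1 ⇒ (c0=0, c1=1)
[Jacobi] macro 2: S0 reads c0=0 → after 1×micro: 2; S1 reads c0=0 → after 2×micro: 2 ⇒ (c0=2, c1=2)
[Jacobi] macro 3: S0 reads c0=2 → after 1×micro: 4; S1 reads c0=2 → after 2×micro: 3 ⇒ (c0=4, c1=3)
[Jacobi] macro 4: S0 reads c0=4 → after 1×micro: 0; S1 reads c0=4 → after 2×micro: 1 ⇒ (c0=0, c1=1)
[Jacobi] macro 5: S0 reads c0=0 → after 1×micro: 2; S1 reads c0=0 → after 2×micro: 2 ⇒ (c0=2, c1=2)
[Jacobi] macro 6: S0 reads c0=2 → after 1×micro: 4; S1 reads c0=2 → after 2×micro: 3 ⇒ (c0=4, c1=3)
[Jacobi] macro 7: S0 reads c0=4 → after 1×micro: 0; S1 reads c0=4 → after 2×micro: 1 ⇒ (c0=0, c1=1)
[Jacobi] macro 8: S0 reads c0=0 → after 1×micro: 2; S1 reads c0=0 → after 2×micro: 2 ⇒ (c0=2, c1=2)
[Jacobi] macro 9: S0 reads c0=2 → after 1×micro: 4; S1 reads c0=2 → after 2×micro: 3 ⇒ (c0=4, c1=3)
[Jacobi] macro 10: S0 reads c0=4 → after 1×micro: 0; S1 reads c0=4 → after 2×micro: 1 ⇒ (c0=0, c1=1)
[Gauss-Seidel] macro 1: S0 reads c0=4 → after 1×micro: 0; S1 reads c0=0 → after 2×micro: 1 ⇒ (c0=0, c1=1)
[Gauss-Seidel] macro 2: S0 reads c0=0 → after 1×micro: 2; S1 reads c0=2 → after 2×micro: 2 ⇒ (c0=2, c1=2)
[Gauss-Seidel] macro 3: S0 reads c0=2 → after 1×micro: 4; S1 reads c0=4 → after 2×micro: 3 ⇒ (c0=4, c1=3)
[Gauss-Seidel] macro 4: S0 reads c0=4 → after 1×micro: 0; S1 reads c0=0 → after 2×micro: 1 ⇒ (c0=0, c1=1)
[Gauss-Seidel] macro 5: S0 reads c0=0 → after 1×micro: 2; S1 reads c0=2 → after 2×micro: 2 ⇒ (c0=2, c1=2)
[Gauss-Seidel] macro 6: S0 reads c0=2 → after 1×micro: 4; S1 reads c0=4 → after 2×micro: 3 ⇒ (c0=4, c1=3)
[Gauss-Seidel] macro 7: S0 reads c0=4 → after 1×micro: 0; S1 reads c0=0 → after 2×micro: 1 ⇒ (c0=0, c1=1)
[Gauss-Seidel] macro 8: S0 reads c0=0 → after 1×micro: 2; S1 reads c0=2 → after 2×micro: 2 ⇒ (c0=2, c1=2)
[Gauss-Seidel] macro 9: S0 reads c0=2 → after 1×micro: 4; S1 reads c0=4 → after 2×micro: 3 ⇒ (c0=4, c1=3)
[Gauss-Seidel] macro 10: S0 reads c0=4 → after 1×micro: 0; S1 reads c0=0 → after 2×micro: 1 ⇒ (c0=0, c1=1)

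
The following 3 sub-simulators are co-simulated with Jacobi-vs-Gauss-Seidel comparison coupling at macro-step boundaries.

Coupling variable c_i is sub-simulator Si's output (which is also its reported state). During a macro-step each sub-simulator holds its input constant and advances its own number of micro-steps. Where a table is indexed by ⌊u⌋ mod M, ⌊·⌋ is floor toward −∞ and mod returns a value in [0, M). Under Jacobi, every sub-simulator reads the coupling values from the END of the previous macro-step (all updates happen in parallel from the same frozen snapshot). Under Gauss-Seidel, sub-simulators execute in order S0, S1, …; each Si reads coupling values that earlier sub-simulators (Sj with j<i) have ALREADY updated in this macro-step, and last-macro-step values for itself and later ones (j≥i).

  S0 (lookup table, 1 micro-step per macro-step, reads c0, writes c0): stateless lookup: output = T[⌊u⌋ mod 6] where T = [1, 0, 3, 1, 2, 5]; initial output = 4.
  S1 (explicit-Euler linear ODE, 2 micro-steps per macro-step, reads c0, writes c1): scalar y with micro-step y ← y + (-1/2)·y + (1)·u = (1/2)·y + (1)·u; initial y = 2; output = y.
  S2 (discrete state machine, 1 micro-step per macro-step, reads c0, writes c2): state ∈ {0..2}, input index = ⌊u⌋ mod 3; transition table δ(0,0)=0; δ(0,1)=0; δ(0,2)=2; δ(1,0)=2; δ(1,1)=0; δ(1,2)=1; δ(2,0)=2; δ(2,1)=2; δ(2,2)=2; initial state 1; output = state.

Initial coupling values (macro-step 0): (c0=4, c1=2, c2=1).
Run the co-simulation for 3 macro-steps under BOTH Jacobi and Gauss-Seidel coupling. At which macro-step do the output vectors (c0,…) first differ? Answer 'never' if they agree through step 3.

first divergence at macro-step: 1

[Jacobi] macro 1: S0 reads c0=4 → after 1×micro: 2; S1 reads c0=4 → after 2×micro: 13/2; S2 reads c0=4 → after 1×micro: 0 ⇒ (c0=2, c1=13/2, c2=0)
[Jacobi] macro 2: S0 reads c0=2 → after 1×micro: 3; S1 reads c0=2 → after 2×micro: 37/8; S2 reads c0=2 → after 1×micro: 2 ⇒ (c0=3, c1=37/8, c2=2)
[Jacobi] macro 3: S0 reads c0=3 → after 1×micro: 1; S1 reads c0=3 → after 2×micro: 181/32; S2 reads c0=3 → after 1×micro: 2 ⇒ (c0=1, c1=181/32, c2=2)
[Gauss-Seidel] macro 1: S0 reads c0=4 → after 1×micro: 2; S1 reads c0=2 → after 2×micro: 7/2; S2 reads c0=2 → after 1×micro: 1 ⇒ (c0=2, c1=7/2, c2=1)
[Gauss-Seidel] macro 2: S0 reads c0=2 → after 1×micro: 3; S1 reads c0=3 → after 2×micro: 43/8; S2 reads c0=3 → after 1×micro: 2 ⇒ (c0=3, c1=43/8, c2=2)
[Gauss-Seidel] macro 3: S0 reads c0=3 → after 1×micro: 1; S1 reads c0=1 → after 2×micro: 91/32; S2 reads c0=1 → after 1×micro: 2 ⇒ (c0=1, c1=91/32, c2=2)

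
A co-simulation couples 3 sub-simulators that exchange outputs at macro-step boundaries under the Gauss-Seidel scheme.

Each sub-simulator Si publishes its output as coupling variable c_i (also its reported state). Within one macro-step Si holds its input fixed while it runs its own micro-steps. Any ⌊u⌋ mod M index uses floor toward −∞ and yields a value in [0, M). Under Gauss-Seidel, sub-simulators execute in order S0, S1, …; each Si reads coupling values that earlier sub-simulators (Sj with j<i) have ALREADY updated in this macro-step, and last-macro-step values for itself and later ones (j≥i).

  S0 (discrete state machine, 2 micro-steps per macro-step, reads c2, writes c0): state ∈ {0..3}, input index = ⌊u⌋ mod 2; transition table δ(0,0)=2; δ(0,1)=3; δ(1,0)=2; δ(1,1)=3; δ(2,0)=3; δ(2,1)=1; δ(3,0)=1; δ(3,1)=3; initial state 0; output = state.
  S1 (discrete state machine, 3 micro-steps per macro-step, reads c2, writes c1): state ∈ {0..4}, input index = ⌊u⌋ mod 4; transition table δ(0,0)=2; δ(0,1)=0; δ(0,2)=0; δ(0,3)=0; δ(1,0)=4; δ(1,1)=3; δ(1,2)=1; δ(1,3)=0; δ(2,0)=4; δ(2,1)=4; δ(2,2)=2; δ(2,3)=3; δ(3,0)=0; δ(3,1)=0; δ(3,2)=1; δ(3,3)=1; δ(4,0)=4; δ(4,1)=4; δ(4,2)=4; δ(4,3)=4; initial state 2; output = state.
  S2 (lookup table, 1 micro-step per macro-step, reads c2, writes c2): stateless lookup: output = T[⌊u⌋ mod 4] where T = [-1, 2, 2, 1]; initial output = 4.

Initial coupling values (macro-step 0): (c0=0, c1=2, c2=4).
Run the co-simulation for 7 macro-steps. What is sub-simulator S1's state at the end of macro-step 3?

macro 1: S0 reads c2=4 → after 2×micro: 3; S1 reads c2=4 → after 3×micro: 4; S2 reads c2=4 → after 1×micro: -1 ⇒ (c0=3, c1=4, c2=-1)
macro 2: S0 reads c2=-1 → after 2×micro: 3; S1 reads c2=-1 → after 3×micro: 4; S2 reads c2=-1 → after 1×micro: 1 ⇒ (c0=3, c1=4, c2=1)
macro 3: S0 reads c2=1 → after 2×micro: 3; S1 reads c2=1 → after 3×micro: 4; S2 reads c2=1 → after 1×micro: 2 ⇒ (c0=3, c1=4, c2=2)
macro 4: S0 reads c2=2 → after 2×micro: 2; S1 reads c2=2 → after 3×micro: 4; S2 reads c2=2 → after 1×micro: 2 ⇒ (c0=2, c1=4, c2=2)
macro 5: S0 reads c2=2 → after 2×micro: 1; S1 reads c2=2 → after 3×micro: 4; S2 reads c2=2 → after 1×micro: 2 ⇒ (c0=1, c1=4, c2=2)
macro 6: S0 reads c2=2 → after 2×micro: 3; S1 reads c2=2 → after 3×micro: 4; S2 reads c2=2 → after 1×micro: 2 ⇒ (c0=3, c1=4, c2=2)
macro 7: S0 reads c2=2 → after 2×micro: 2; S1 reads c2=2 → after 3×micro: 4; S2 reads c2=2 → after 1×micro: 2 ⇒ (c0=2, c1=4, c2=2)

S1 state at macro-step 3 = 4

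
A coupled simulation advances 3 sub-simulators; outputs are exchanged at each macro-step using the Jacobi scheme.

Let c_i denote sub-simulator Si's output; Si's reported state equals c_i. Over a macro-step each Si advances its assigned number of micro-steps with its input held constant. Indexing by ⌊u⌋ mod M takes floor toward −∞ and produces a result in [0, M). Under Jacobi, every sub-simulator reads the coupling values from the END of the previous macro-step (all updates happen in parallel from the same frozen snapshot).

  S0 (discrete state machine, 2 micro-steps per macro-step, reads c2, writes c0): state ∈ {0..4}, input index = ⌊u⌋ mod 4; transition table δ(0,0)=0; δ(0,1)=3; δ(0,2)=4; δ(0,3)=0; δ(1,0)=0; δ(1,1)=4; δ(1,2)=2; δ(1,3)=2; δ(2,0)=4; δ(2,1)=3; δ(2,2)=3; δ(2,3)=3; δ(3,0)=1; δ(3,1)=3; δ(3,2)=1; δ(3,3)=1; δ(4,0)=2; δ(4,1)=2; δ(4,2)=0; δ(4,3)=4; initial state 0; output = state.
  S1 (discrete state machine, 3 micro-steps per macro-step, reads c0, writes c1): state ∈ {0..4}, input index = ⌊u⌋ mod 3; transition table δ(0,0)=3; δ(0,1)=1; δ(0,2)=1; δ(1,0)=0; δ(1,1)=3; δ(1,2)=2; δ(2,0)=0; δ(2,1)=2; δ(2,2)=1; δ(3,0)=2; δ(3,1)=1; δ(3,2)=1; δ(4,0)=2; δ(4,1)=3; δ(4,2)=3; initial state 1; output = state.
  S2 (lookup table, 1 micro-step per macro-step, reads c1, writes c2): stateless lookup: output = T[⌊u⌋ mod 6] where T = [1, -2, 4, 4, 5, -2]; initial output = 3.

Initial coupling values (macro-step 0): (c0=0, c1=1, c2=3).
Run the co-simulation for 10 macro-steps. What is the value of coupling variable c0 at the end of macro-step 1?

c0 at macro-step 1 = 0

macro 1: S0 reads c2=3 → after 2×micro: 0; S1 reads c0=0 → after 3×micro: 2; S2 reads c1=1 → after 1×micro: -2 ⇒ (c0=0, c1=2, c2=-2)
macro 2: S0 reads c2=-2 → after 2×micro: 0; S1 reads c0=0 → after 3×micro: 2; S2 reads c1=2 → after 1×micro: 4 ⇒ (c0=0, c1=2, c2=4)
macro 3: S0 reads c2=4 → after 2×micro: 0; S1 reads c0=0 → after 3×micro: 2; S2 reads c1=2 → after 1×micro: 4 ⇒ (c0=0, c1=2, c2=4)
macro 4: S0 reads c2=4 → after 2×micro: 0; S1 reads c0=0 → after 3×micro: 2; S2 reads c1=2 → after 1×micro: 4 ⇒ (c0=0, c1=2, c2=4)
macro 5: S0 reads c2=4 → after 2×micro: 0; S1 reads c0=0 → after 3×micro: 2; S2 reads c1=2 → after 1×micro: 4 ⇒ (c0=0, c1=2, c2=4)
macro 6: S0 reads c2=4 → after 2×micro: 0; S1 reads c0=0 → after 3×micro: 2; S2 reads c1=2 → after 1×micro: 4 ⇒ (c0=0, c1=2, c2=4)
macro 7: S0 reads c2=4 → after 2×micro: 0; S1 reads c0=0 → after 3×micro: 2; S2 reads c1=2 → after 1×micro: 4 ⇒ (c0=0, c1=2, c2=4)
macro 8: S0 reads c2=4 → after 2×micro: 0; S1 reads c0=0 → after 3×micro: 2; S2 reads c1=2 → after 1×micro: 4 ⇒ (c0=0, c1=2, c2=4)
macro 9: S0 reads c2=4 → after 2×micro: 0; S1 reads c0=0 → after 3×micro: 2; S2 reads c1=2 → after 1×micro: 4 ⇒ (c0=0, c1=2, c2=4)
macro 10: S0 reads c2=4 → after 2×micro: 0; S1 reads c0=0 → after 3×micro: 2; S2 reads c1=2 → after 1×micro: 4 ⇒ (c0=0, c1=2, c2=4)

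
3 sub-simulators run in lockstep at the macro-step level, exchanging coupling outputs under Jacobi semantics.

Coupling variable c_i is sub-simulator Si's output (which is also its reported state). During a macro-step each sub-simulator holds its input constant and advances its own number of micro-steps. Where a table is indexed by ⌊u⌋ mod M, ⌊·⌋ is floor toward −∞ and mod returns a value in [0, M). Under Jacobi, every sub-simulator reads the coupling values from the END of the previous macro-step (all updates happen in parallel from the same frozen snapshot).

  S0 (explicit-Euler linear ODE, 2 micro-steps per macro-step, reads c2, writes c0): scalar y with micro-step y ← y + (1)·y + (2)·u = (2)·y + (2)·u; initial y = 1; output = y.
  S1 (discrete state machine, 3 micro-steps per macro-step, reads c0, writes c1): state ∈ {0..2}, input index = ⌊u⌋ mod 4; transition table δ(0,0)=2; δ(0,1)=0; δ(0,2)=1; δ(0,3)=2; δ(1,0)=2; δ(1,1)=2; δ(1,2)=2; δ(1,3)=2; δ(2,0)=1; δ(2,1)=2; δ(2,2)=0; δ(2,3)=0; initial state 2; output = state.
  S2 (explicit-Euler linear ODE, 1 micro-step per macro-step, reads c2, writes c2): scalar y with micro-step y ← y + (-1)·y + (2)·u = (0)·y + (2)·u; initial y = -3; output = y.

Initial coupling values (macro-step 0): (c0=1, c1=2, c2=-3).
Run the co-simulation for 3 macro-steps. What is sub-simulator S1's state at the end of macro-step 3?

S1 state at macro-step 3 = 1

macro 1: S0 reads c2=-3 → after 2×micro: -14; S1 reads c0=1 → after 3×micro: 2; S2 reads c2=-3 → after 1×micro: -6 ⇒ (c0=-14, c1=2, c2=-6)
macro 2: S0 reads c2=-6 → after 2×micro: -92; S1 reads c0=-14 → after 3×micro: 2; S2 reads c2=-6 → after 1×micro: -12 ⇒ (c0=-92, c1=2, c2=-12)
macro 3: S0 reads c2=-12 → after 2×micro: -440; S1 reads c0=-92 → after 3×micro: 1; S2 reads c2=-12 → after 1×micro: -24 ⇒ (c0=-440, c1=1, c2=-24)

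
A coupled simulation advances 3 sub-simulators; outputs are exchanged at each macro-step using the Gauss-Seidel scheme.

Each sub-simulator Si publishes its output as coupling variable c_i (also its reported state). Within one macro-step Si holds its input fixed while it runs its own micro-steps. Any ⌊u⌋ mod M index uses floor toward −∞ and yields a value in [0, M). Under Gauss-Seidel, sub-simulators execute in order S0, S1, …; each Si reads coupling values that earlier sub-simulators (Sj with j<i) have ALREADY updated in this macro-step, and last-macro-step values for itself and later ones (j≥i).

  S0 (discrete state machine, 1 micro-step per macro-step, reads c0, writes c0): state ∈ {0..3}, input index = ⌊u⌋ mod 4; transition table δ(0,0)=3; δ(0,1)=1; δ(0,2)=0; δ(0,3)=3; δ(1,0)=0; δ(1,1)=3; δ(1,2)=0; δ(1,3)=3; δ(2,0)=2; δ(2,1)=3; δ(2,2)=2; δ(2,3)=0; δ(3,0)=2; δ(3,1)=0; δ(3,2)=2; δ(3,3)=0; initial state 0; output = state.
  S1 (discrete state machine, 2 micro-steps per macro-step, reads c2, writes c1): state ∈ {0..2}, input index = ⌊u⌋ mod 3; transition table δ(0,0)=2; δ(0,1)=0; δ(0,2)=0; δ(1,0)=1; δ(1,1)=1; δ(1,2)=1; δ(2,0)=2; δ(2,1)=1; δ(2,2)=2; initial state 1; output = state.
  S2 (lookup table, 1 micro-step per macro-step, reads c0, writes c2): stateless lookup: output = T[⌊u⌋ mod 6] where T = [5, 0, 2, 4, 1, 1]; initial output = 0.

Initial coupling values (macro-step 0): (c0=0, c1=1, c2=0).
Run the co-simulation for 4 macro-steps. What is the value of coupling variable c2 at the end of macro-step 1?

macro 1: S0 reads c0=0 → after 1×micro: 3; S1 reads c2=0 → after 2×micro: 1; S2 reads c0=3 → after 1×micro: 4 ⇒ (c0=3, c1=1, c2=4)
macro 2: S0 reads c0=3 → after 1×micro: 0; S1 reads c2=4 → after 2×micro: 1; S2 reads c0=0 → after 1×micro: 5 ⇒ (c0=0, c1=1, c2=5)
macro 3: S0 reads c0=0 → after 1×micro: 3; S1 reads c2=5 → after 2×micro: 1; S2 reads c0=3 → after 1×micro: 4 ⇒ (c0=3, c1=1, c2=4)
macro 4: S0 reads c0=3 → after 1×micro: 0; S1 reads c2=4 → after 2×micro: 1; S2 reads c0=0 → after 1×micro: 5 ⇒ (c0=0, c1=1, c2=5)

c2 at macro-step 1 = 4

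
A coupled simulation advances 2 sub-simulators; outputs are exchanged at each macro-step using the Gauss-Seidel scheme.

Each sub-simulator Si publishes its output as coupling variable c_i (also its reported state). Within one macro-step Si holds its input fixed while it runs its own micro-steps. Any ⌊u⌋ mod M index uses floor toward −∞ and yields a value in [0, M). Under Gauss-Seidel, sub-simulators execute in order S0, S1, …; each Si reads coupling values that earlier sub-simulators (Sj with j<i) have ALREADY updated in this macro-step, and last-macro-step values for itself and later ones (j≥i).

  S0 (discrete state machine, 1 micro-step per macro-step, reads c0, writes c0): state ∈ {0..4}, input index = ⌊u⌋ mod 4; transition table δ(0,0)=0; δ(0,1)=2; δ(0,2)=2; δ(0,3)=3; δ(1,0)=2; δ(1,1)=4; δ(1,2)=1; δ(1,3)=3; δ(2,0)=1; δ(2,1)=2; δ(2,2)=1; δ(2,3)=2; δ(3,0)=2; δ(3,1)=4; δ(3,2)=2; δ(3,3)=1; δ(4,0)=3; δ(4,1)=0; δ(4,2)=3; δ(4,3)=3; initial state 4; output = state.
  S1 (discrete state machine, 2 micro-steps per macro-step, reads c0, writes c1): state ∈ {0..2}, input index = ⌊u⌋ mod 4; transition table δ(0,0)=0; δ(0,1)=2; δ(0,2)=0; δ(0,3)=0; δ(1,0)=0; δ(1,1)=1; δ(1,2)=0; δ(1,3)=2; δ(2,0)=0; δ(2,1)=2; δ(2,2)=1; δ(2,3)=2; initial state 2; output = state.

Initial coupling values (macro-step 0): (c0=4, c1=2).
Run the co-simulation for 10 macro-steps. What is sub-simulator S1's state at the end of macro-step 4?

S1 state at macro-step 4 = 0

macro 1: S0 reads c0=4 → after 1×micro: 3; S1 reads c0=3 → after 2×micro: 2 ⇒ (c0=3, c1=2)
macro 2: S0 reads c0=3 → after 1×micro: 1; S1 reads c0=1 → after 2×micro: 2 ⇒ (c0=1, c1=2)
macro 3: S0 reads c0=1 → after 1×micro: 4; S1 reads c0=4 → after 2×micro: 0 ⇒ (c0=4, c1=0)
macro 4: S0 reads c0=4 → after 1×micro: 3; S1 reads c0=3 → after 2×micro: 0 ⇒ (c0=3, c1=0)
macro 5: S0 reads c0=3 → after 1×micro: 1; S1 reads c0=1 → after 2×micro: 2 ⇒ (c0=1, c1=2)
macro 6: S0 reads c0=1 → after 1×micro: 4; S1 reads c0=4 → after 2×micro: 0 ⇒ (c0=4, c1=0)
macro 7: S0 reads c0=4 → after 1×micro: 3; S1 reads c0=3 → after 2×micro: 0 ⇒ (c0=3, c1=0)
macro 8: S0 reads c0=3 → after 1×micro: 1; S1 reads c0=1 → after 2×micro: 2 ⇒ (c0=1, c1=2)
macro 9: S0 reads c0=1 → after 1×micro: 4; S1 reads c0=4 → after 2×micro: 0 ⇒ (c0=4, c1=0)
macro 10: S0 reads c0=4 → after 1×micro: 3; S1 reads c0=3 → after 2×micro: 0 ⇒ (c0=3, c1=0)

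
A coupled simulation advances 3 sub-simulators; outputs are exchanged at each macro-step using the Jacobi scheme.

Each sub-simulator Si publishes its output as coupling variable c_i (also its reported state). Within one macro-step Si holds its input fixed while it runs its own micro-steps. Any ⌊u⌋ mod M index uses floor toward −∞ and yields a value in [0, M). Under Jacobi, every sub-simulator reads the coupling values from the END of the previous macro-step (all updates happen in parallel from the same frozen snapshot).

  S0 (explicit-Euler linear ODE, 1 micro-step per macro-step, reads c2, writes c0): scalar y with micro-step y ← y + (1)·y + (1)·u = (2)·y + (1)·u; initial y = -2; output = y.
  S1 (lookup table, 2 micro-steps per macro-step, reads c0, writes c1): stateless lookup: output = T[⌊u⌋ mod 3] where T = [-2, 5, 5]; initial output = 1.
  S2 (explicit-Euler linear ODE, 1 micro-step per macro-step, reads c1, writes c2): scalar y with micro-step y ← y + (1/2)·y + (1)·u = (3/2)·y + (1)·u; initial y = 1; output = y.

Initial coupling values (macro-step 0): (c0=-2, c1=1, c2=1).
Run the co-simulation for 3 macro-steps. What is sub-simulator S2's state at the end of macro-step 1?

macro 1: S0 reads c2=1 → after 1×micro: -3; S1 reads c0=-2 → after 2×micro: 5; S2 reads c1=1 → after 1×micro: 5/2 ⇒ (c0=-3, c1=5, c2=5/2)
macro 2: S0 reads c2=5/2 → after 1×micro: -7/2; S1 reads c0=-3 → after 2×micro: -2; S2 reads c1=5 → after 1×micro: 35/4 ⇒ (c0=-7/2, c1=-2, c2=35/4)
macro 3: S0 reads c2=35/4 → after 1×micro: 7/4; S1 reads c0=-7/2 → after 2×micro: 5; S2 reads c1=-2 → after 1×micro: 89/8 ⇒ (c0=7/4, c1=5, c2=89/8)

S2 state at macro-step 1 = 5/2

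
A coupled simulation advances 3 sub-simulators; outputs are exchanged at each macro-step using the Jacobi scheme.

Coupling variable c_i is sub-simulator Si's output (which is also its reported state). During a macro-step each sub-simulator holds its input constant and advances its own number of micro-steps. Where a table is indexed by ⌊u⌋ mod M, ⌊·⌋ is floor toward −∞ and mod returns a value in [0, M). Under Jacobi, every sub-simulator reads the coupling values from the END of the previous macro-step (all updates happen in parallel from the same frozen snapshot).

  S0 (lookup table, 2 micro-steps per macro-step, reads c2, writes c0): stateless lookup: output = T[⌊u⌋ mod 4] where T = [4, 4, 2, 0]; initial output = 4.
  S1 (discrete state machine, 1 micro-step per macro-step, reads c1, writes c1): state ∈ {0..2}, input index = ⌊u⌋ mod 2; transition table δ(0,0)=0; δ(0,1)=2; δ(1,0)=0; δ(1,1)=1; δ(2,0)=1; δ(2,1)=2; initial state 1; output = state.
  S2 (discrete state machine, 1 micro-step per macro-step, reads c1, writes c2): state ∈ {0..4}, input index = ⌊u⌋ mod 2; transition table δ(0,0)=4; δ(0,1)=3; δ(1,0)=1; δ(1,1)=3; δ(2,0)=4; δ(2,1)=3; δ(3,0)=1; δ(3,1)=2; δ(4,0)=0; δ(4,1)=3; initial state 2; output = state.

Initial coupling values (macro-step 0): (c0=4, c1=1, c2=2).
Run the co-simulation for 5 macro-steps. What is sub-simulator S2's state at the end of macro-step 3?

S2 state at macro-step 3 = 3

macro 1: S0 reads c2=2 → after 2×micro: 2; S1 reads c1=1 → after 1×micro: 1; S2 reads c1=1 → after 1×micro: 3 ⇒ (c0=2, c1=1, c2=3)
macro 2: S0 reads c2=3 → after 2×micro: 0; S1 reads c1=1 → after 1×micro: 1; S2 reads c1=1 → after 1×micro: 2 ⇒ (c0=0, c1=1, c2=2)
macro 3: S0 reads c2=2 → after 2×micro: 2; S1 reads c1=1 → after 1×micro: 1; S2 reads c1=1 → after 1×micro: 3 ⇒ (c0=2, c1=1, c2=3)
macro 4: S0 reads c2=3 → after 2×micro: 0; S1 reads c1=1 → after 1×micro: 1; S2 reads c1=1 → after 1×micro: 2 ⇒ (c0=0, c1=1, c2=2)
macro 5: S0 reads c2=2 → after 2×micro: 2; S1 reads c1=1 → after 1×micro: 1; S2 reads c1=1 → after 1×micro: 3 ⇒ (c0=2, c1=1, c2=3)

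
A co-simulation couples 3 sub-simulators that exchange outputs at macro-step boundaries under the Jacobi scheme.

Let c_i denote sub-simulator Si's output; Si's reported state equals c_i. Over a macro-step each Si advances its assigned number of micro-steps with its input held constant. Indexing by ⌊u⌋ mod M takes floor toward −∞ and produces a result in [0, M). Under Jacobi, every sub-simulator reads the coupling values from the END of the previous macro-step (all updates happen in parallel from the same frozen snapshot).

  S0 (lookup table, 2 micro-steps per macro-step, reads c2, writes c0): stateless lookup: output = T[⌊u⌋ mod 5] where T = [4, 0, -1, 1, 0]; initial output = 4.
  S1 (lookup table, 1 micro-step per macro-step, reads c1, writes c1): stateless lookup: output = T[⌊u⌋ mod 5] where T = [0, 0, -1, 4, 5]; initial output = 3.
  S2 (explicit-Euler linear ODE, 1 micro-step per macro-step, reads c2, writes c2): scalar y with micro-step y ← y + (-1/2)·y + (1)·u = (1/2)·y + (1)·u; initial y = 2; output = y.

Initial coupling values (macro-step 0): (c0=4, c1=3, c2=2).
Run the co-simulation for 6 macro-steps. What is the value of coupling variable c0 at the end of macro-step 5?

macro 1: S0 reads c2=2 → after 2×micro: -1; S1 reads c1=3 → after 1×micro: 4; S2 reads c2=2 → after 1×micro: 3 ⇒ (c0=-1, c1=4, c2=3)
macro 2: S0 reads c2=3 → after 2×micro: 1; S1 reads c1=4 → after 1×micro: 5; S2 reads c2=3 → after 1×micro: 9/2 ⇒ (c0=1, c1=5, c2=9/2)
macro 3: S0 reads c2=9/2 → after 2×micro: 0; S1 reads c1=5 → after 1×micro: 0; S2 reads c2=9/2 → after 1×micro: 27/4 ⇒ (c0=0, c1=0, c2=27/4)
macro 4: S0 reads c2=27/4 → after 2×micro: 0; S1 reads c1=0 → after 1×micro: 0; S2 reads c2=27/4 → after 1×micro: 81/8 ⇒ (c0=0, c1=0, c2=81/8)
macro 5: S0 reads c2=81/8 → after 2×micro: 4; S1 reads c1=0 → after 1×micro: 0; S2 reads c2=81/8 → after 1×micro: 243/16 ⇒ (c0=4, c1=0, c2=243/16)
macro 6: S0 reads c2=243/16 → after 2×micro: 4; S1 reads c1=0 → after 1×micro: 0; S2 reads c2=243/16 → after 1×micro: 729/32 ⇒ (c0=4, c1=0, c2=729/32)

c0 at macro-step 5 = 4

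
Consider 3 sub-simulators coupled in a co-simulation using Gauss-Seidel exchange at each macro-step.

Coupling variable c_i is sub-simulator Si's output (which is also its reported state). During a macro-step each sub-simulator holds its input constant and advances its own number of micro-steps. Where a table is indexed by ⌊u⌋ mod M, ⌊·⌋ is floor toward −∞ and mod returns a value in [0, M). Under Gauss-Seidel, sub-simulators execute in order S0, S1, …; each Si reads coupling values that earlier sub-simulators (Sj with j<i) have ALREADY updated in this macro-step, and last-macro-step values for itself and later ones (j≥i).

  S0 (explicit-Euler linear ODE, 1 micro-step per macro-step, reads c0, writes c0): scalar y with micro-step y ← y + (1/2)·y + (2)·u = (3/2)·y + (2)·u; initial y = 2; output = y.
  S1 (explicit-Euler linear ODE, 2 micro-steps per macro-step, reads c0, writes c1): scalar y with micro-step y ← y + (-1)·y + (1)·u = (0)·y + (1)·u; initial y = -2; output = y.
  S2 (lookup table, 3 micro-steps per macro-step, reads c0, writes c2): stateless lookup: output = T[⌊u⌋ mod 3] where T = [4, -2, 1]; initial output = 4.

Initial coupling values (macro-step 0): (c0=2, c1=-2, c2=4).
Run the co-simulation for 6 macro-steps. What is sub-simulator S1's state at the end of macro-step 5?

macro 1: S0 reads c0=2 → after 1×micro: 7; S1 reads c0=7 → after 2×micro: 7; S2 reads c0=7 → after 3×micro: -2 ⇒ (c0=7, c1=7, c2=-2)
macro 2: S0 reads c0=7 → after 1×micro: 49/2; S1 reads c0=49/2 → after 2×micro: 49/2; S2 reads c0=49/2 → after 3×micro: 4 ⇒ (c0=49/2, c1=49/2, c2=4)
macro 3: S0 reads c0=49/2 → after 1×micro: 343/4; S1 reads c0=343/4 → after 2×micro: 343/4; S2 reads c0=343/4 → after 3×micro: -2 ⇒ (c0=343/4, c1=343/4, c2=-2)
macro 4: S0 reads c0=343/4 → after 1×micro: 2401/8; S1 reads c0=2401/8 → after 2×micro: 2401/8; S2 reads c0=2401/8 → after 3×micro: 4 ⇒ (c0=2401/8, c1=2401/8, c2=4)
macro 5: S0 reads c0=2401/8 → after 1×micro: 16807/16; S1 reads c0=16807/16 → after 2×micro: 16807/16; S2 reads c0=16807/16 → after 3×micro: 4 ⇒ (c0=16807/16, c1=16807/16, c2=4)
macro 6: S0 reads c0=16807/16 → after 1×micro: 117649/32; S1 reads c0=117649/32 → after 2×micro: 117649/32; S2 reads c0=117649/32 → after 3×micro: -2 ⇒ (c0=117649/32, c1=117649/32, c2=-2)

S1 state at macro-step 5 = 16807/16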